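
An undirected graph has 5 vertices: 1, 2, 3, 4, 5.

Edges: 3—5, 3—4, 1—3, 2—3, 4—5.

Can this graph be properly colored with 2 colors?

3, 4, 5 are mutually adjacent, so at least 3 colors are needed.
So 2 colors are not enough.

No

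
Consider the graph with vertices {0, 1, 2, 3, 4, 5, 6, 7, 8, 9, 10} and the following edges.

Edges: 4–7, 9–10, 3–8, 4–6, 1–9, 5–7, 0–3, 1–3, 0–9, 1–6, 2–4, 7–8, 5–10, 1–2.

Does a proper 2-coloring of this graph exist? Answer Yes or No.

No

The cycle 4-7-5-10-9-1-2-4 has odd length 7, so it cannot be 2-colored; at least 3 colors are needed.
So 2 colors are not enough.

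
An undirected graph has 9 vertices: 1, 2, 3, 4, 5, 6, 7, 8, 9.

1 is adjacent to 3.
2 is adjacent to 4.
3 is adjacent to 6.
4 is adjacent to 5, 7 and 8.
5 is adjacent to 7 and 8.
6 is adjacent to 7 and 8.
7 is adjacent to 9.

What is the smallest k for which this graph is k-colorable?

3

4, 5, 7 are mutually adjacent, so at least 3 colors are needed.
3 colors suffice: color red → {2, 3, 7, 8}; color blue → {1, 4, 6, 9}; color green → {5}. No two adjacent vertices share a color.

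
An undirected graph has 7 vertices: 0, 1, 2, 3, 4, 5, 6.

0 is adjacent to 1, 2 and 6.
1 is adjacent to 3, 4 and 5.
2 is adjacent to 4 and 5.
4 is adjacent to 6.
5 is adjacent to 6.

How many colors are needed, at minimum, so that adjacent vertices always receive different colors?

5 and 6 are adjacent, so at least 2 colors are needed.
A valid assignment using 2 colors: 0=blue, 1=red, 2=red, 3=blue, 4=blue, 5=blue, 6=red. Every edge joins two different colors.

2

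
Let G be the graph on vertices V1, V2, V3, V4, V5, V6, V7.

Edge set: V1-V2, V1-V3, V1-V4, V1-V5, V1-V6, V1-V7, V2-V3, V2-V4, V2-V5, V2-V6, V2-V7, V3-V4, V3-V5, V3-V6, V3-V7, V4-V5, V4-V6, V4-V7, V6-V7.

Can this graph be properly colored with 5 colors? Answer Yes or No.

V1, V2, V3, V4, V6, V7 are mutually adjacent (a clique of size 6), so at least 6 colors are needed.
So 5 colors are not enough.

No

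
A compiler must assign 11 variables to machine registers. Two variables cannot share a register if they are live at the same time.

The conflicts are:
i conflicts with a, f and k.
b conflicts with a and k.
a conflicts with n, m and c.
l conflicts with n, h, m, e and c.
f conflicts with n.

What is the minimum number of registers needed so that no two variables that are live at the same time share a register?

i and k conflict, so at least 2 registers are needed.
2 registers suffice: i=2, b=2, a=1, l=1, f=1, n=2, h=2, m=2, k=1, e=2, c=2. No two conflicting variables share a register.

2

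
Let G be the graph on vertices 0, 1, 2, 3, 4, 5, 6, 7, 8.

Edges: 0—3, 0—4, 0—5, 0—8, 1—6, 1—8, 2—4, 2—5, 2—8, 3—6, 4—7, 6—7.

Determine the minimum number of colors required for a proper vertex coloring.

3

The cycle 3-6-1-8-0-3 has odd length 5, so it cannot be 2-colored; at least 3 colors are needed.
A valid assignment using 3 colors: 0=a, 1=c, 2=a, 3=b, 4=b, 5=b, 6=a, 7=c, 8=b. Each edge has distinct colors on its endpoints.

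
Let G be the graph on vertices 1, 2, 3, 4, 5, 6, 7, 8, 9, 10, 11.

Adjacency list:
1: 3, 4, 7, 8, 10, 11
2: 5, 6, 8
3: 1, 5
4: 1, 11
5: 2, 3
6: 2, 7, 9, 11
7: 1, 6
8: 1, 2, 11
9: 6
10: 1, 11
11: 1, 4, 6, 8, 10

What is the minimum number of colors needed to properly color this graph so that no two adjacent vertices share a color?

3

1, 4, 11 are pairwise adjacent, so at least 3 colors are needed.
3 colors suffice: 1=red, 2=blue, 3=blue, 4=green, 5=red, 6=red, 7=blue, 8=green, 9=blue, 10=green, 11=blue. No two adjacent vertices share a color.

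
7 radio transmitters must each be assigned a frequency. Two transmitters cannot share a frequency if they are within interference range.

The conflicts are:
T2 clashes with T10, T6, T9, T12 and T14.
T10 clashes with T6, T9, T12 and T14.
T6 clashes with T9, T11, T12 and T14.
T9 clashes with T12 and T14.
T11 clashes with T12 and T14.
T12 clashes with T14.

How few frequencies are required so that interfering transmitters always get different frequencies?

T2, T10, T6, T9, T12, T14 all conflict with each other, so at least 6 frequencies are needed.
6 frequencies suffice: frequency 1 → {T6}; frequency 2 → {T14}; frequency 3 → {T12}; frequency 4 → {T10, T11}; frequency 5 → {T9}; frequency 6 → {T2}. Every pair that conflicts lands in different frequencies.

6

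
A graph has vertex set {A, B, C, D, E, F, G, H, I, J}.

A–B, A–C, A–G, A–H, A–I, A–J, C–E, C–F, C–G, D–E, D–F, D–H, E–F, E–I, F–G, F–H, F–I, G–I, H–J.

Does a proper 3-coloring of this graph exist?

Yes

The chromatic number is 3. D, F, H are pairwise adjacent, so at least 3 colors are needed.
3 colors suffice: color 1 → {A, F}; color 2 → {B, C, D, I, J}; color 3 → {E, G, H}.
That is already a proper 3-coloring.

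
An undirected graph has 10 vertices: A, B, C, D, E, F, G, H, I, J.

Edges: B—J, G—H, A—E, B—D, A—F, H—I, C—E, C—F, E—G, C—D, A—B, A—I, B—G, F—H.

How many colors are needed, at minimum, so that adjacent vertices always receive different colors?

3

The cycle E-C-D-B-G-E has odd length 5, so it cannot be 2-colored; at least 3 colors are needed.
3 colors suffice: color 1 → {B, C, H}; color 2 → {A, D, G, J}; color 3 → {E, F, I}. Every edge joins two different colors.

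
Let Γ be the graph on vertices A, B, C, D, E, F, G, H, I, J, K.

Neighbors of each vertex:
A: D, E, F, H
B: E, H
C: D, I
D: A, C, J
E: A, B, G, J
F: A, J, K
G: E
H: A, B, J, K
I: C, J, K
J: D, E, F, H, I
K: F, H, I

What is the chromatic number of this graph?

E and J are adjacent, so at least 2 colors are needed.
2 colors suffice: color red → {A, B, C, G, J, K}; color blue → {D, E, F, H, I}. Each edge has distinct colors on its endpoints.

2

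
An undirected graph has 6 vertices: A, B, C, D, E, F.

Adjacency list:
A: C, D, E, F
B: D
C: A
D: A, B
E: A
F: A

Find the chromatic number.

2

A and D are adjacent, so at least 2 colors are needed.
A valid assignment using 2 colors: A=1, B=1, C=2, D=2, E=2, F=2. Every edge joins two different colors.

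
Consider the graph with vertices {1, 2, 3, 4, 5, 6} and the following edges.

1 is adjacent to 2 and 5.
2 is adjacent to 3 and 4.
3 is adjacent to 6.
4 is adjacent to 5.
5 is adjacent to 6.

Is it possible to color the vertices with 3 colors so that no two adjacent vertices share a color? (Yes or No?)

The chromatic number is 3. The cycle 2-3-6-5-1-2 has odd length 5, so it cannot be 2-colored; at least 3 colors are needed.
3 colors suffice: color red → {2, 5}; color blue → {1, 4, 6}; color green → {3}.
That is already a proper 3-coloring.

Yes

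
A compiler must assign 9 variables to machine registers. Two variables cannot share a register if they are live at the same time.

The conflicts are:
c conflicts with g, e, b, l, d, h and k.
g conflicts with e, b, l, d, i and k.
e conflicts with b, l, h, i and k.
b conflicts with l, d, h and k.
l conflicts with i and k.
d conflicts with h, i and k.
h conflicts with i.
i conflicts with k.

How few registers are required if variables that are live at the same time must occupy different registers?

c, g, e, b, l, k pairwise conflict, so at least 6 registers are needed.
A valid assignment using 6 registers: c=4, g=3, e=5, b=1, l=6, d=5, h=2, i=1, k=2. No two conflicting variables share a register.

6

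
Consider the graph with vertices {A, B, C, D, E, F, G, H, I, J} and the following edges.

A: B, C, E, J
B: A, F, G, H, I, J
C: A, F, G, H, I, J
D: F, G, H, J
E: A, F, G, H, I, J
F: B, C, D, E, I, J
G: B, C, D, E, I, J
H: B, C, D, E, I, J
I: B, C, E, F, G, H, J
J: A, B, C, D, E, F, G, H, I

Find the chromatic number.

4

B, F, I, J are mutually adjacent (a clique of size 4), so at least 4 colors are needed.
One proper 4-coloring: A=blue, B=yellow, C=yellow, D=blue, E=yellow, F=green, G=green, H=green, I=blue, J=red. Each edge has distinct colors on its endpoints.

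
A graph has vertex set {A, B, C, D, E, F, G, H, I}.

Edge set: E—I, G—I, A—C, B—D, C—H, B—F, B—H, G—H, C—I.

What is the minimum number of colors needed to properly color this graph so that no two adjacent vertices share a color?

C and I are adjacent, so at least 2 colors are needed.
A valid assignment using 2 colors: A=1, B=2, C=2, D=1, E=2, F=1, G=2, H=1, I=1. Every edge joins two different colors.

2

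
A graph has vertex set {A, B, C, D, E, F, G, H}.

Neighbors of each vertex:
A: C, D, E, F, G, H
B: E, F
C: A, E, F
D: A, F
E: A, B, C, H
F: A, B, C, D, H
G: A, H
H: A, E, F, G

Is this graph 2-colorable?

A, C, E are mutually adjacent, so at least 3 colors are needed.
So 2 colors are not enough.

No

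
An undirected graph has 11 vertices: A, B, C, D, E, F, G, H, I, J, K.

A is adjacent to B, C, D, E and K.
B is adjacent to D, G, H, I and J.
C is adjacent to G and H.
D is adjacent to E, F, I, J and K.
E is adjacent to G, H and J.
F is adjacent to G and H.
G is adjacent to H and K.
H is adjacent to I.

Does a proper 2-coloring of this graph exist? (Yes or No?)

F, G, H are pairwise adjacent, so at least 3 colors are needed.
So 2 colors are not enough.

No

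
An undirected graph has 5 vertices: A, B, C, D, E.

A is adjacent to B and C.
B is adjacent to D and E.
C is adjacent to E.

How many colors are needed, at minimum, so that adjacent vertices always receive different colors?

B and D are adjacent, so at least 2 colors are needed.
2 colors suffice: color red → {B, C}; color blue → {A, D, E}. Every edge joins two different colors.

2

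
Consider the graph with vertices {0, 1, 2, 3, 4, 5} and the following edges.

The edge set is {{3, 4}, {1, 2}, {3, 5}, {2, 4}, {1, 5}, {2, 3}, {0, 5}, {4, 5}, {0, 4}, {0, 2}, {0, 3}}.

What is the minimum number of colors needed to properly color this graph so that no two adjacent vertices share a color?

4

0, 2, 3, 4 are mutually adjacent (a clique of size 4), so at least 4 colors are needed.
One proper 4-coloring: 0=c, 1=a, 2=b, 3=d, 4=a, 5=b. No two adjacent vertices share a color.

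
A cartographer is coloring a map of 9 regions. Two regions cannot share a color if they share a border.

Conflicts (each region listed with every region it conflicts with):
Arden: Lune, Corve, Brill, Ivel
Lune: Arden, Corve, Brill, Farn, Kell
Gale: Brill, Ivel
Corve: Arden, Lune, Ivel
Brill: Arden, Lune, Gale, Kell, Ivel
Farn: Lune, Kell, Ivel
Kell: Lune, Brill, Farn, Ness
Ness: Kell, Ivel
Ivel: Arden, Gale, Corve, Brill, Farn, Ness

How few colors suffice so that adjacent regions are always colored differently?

Arden, Lune, Brill are mutually in conflict, so at least 3 colors are needed.
3 colors suffice: color 1 → {Lune, Ivel}; color 2 → {Corve, Brill, Farn, Ness}; color 3 → {Arden, Gale, Kell}. Each listed conflict is separated.

3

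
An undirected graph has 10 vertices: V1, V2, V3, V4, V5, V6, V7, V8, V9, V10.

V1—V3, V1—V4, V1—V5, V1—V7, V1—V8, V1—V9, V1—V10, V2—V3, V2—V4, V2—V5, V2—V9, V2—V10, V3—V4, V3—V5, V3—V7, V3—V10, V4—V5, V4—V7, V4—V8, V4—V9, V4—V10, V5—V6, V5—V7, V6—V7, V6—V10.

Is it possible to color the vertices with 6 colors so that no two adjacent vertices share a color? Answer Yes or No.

The chromatic number is 5. V1, V3, V4, V5, V7 are mutually adjacent (a clique of size 5), so at least 5 colors are needed.
A valid assignment using 5 colors: V1=2, V2=2, V3=4, V4=1, V5=3, V6=1, V7=5, V8=3, V9=3, V10=3.
Since 6 ≥ 5, a proper 6-coloring certainly exists.

Yes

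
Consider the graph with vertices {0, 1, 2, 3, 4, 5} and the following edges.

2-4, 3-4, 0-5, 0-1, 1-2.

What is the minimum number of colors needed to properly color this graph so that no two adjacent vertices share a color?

1 and 2 are adjacent, so at least 2 colors are needed.
One proper 2-coloring: 0=a, 1=b, 2=a, 3=a, 4=b, 5=b. Each edge has distinct colors on its endpoints.

2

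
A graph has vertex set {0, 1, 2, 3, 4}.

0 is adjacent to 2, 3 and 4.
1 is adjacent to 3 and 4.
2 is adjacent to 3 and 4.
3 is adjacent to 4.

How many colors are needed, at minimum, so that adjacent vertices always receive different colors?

0, 2, 3, 4 are pairwise adjacent (a clique of size 4), so at least 4 colors are needed.
4 colors suffice: color a → {3}; color b → {4}; color c → {0, 1}; color d → {2}. Every edge joins two different colors.

4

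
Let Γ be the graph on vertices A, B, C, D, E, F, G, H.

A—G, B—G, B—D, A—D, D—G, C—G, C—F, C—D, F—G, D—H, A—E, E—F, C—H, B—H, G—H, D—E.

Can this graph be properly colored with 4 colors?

Yes

The chromatic number is 4. B, D, G, H form a clique, so at least 4 colors are needed.
A valid assignment using 4 colors: A=3, B=4, C=4, D=1, E=2, F=1, G=2, H=3.
That is already a proper 4-coloring.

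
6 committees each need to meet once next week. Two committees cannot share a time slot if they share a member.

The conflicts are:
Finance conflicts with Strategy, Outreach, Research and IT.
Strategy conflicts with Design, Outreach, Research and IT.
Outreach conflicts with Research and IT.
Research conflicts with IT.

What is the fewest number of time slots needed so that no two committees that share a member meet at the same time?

5

Finance, Strategy, Outreach, Research, IT are mutually in conflict, so at least 5 time slots are needed.
5 time slots suffice: Finance=5, Strategy=1, Design=2, Outreach=2, Research=4, IT=3. No two conflicting committees share a time slot.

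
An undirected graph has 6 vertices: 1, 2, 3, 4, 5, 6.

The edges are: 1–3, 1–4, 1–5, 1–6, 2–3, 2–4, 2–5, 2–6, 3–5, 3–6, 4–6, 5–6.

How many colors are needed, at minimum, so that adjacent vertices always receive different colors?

4

1, 3, 5, 6 form a clique, so at least 4 colors are needed.
4 colors suffice: color red → {6}; color blue → {3, 4}; color green → {1, 2}; color yellow → {5}. No two adjacent vertices share a color.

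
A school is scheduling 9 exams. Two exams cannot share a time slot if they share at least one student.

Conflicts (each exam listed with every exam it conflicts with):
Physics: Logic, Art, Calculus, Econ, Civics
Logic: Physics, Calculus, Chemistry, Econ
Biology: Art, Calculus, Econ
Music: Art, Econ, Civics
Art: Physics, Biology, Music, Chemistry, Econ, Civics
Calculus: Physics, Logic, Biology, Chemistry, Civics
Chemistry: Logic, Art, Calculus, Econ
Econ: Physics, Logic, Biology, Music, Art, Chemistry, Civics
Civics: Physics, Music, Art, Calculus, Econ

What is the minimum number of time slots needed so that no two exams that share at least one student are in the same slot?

Physics, Art, Econ, Civics pairwise conflict, so at least 4 time slots are needed.
4 time slots suffice: time slot 1 → {Calculus, Econ}; time slot 2 → {Logic, Art}; time slot 3 → {Physics, Biology, Music, Chemistry}; time slot 4 → {Civics}. Each listed conflict is separated.

4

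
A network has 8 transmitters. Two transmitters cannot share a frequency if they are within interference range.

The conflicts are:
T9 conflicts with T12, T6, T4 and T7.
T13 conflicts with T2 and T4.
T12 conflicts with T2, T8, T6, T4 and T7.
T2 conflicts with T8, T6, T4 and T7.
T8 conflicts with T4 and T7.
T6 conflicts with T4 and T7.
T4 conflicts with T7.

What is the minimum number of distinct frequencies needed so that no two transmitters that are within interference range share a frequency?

5

T12, T2, T8, T4, T7 are mutually in conflict, so at least 5 frequencies are needed.
5 frequencies suffice: frequency 1 → {T4}; frequency 2 → {T13, T12}; frequency 3 → {T9, T2}; frequency 4 → {T7}; frequency 5 → {T8, T6}. No two conflicting transmitters share a frequency.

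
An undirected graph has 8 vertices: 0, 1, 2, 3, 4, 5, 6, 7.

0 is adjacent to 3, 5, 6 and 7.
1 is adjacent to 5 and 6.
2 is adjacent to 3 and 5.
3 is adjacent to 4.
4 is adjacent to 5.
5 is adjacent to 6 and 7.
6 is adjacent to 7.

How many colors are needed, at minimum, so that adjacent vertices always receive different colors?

4

0, 5, 6, 7 form a clique, so at least 4 colors are needed.
4 colors suffice: color red → {3, 5}; color blue → {2, 4, 6}; color green → {0, 1}; color yellow → {7}. Each edge has distinct colors on its endpoints.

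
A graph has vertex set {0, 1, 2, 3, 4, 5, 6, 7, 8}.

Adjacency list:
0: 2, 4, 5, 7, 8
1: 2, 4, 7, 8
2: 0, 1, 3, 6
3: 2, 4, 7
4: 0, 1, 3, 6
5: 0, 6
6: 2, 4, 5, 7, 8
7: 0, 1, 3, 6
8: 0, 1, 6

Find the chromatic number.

2

5 and 6 are adjacent, so at least 2 colors are needed.
2 colors suffice: color red → {0, 1, 3, 6}; color blue → {2, 4, 5, 7, 8}. Each edge has distinct colors on its endpoints.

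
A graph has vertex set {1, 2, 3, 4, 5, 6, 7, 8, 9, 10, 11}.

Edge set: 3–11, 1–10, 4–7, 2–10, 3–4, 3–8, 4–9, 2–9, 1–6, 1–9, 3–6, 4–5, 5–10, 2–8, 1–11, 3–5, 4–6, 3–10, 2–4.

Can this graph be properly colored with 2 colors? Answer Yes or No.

3, 4, 5 are pairwise adjacent, so at least 3 colors are needed.
So 2 colors are not enough.

No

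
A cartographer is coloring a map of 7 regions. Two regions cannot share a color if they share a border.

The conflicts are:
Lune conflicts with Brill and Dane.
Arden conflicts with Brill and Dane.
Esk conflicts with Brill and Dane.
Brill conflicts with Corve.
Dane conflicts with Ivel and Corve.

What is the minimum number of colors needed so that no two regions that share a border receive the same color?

Dane and Ivel conflict, so at least 2 colors are needed.
2 colors suffice: color 1 → {Brill, Dane}; color 2 → {Lune, Arden, Esk, Ivel, Corve}. Every pair that conflicts lands in different colors.

2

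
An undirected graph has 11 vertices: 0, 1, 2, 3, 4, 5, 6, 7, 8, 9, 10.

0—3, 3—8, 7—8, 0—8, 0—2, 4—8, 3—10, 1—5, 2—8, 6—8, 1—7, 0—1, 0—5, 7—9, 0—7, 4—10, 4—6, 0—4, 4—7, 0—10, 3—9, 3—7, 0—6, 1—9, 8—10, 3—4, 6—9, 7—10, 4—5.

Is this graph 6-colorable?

The chromatic number is 6. 0, 3, 4, 7, 8, 10 are pairwise adjacent (a clique of size 6), so at least 6 colors are needed.
6 colors suffice: color a → {0, 9}; color b → {1, 2, 4}; color c → {5, 8}; color d → {6, 7}; color e → {3}; color f → {10}.
That is already a proper 6-coloring.

Yes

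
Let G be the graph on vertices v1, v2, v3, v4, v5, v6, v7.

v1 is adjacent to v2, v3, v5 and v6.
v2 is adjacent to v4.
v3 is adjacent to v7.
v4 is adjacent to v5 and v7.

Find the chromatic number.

The cycle v2-v4-v7-v3-v1-v2 has odd length 5, so it cannot be 2-colored; at least 3 colors are needed.
A valid assignment using 3 colors: v1=1, v2=2, v3=3, v4=1, v5=2, v6=2, v7=2. No two adjacent vertices share a color.

3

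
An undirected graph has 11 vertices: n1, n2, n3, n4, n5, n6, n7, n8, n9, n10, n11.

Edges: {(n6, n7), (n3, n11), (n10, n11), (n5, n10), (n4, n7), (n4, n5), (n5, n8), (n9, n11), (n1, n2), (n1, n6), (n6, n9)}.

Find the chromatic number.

3

The cycle n11-n10-n5-n4-n7-n6-n9-n11 has odd length 7, so it cannot be 2-colored; at least 3 colors are needed.
3 colors suffice: color 1 → {n2, n5, n6, n11}; color 2 → {n1, n3, n4, n8, n9, n10}; color 3 → {n7}. Each edge has distinct colors on its endpoints.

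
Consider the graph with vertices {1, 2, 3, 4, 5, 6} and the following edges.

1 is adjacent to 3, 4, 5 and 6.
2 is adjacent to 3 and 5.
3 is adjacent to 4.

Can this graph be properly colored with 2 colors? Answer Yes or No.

No

1, 3, 4 are pairwise adjacent, so at least 3 colors are needed.
So 2 colors are not enough.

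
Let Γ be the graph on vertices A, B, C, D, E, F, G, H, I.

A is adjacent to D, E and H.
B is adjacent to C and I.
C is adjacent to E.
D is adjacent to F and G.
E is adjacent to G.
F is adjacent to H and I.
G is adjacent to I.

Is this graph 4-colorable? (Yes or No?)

Yes

The chromatic number is 3. The cycle B-I-G-E-C-B has odd length 5, so it cannot be 2-colored; at least 3 colors are needed.
3 colors suffice: A=1, B=1, C=3, D=2, E=2, F=1, G=1, H=2, I=2.
Since 4 ≥ 3, a proper 4-coloring certainly exists.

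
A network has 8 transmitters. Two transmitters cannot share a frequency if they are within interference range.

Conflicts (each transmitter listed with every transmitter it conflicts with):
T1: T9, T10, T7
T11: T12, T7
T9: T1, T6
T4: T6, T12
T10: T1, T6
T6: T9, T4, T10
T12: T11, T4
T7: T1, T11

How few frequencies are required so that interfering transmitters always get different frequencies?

The cycle T4-T12-T11-T7-T1-T10-T6-T4 has odd length 7, so it cannot be 2-colored; at least 3 frequencies are needed.
A valid assignment using 3 frequencies: T1=1, T11=1, T9=2, T4=3, T10=2, T6=1, T12=2, T7=2. No two conflicting transmitters share a frequency.

3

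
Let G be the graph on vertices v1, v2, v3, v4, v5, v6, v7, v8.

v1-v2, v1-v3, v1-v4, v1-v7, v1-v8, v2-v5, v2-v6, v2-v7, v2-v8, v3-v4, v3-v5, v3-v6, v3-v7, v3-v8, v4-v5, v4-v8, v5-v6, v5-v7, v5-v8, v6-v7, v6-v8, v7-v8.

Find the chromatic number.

v2, v5, v6, v7, v8 form a clique, so at least 5 colors are needed.
One proper 5-coloring: v1=3, v2=2, v3=2, v4=4, v5=3, v6=5, v7=4, v8=1. Every edge joins two different colors.

5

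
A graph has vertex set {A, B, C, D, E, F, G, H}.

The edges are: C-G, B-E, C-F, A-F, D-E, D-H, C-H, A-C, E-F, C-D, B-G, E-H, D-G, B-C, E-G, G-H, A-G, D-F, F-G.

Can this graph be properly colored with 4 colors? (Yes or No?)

Yes

The chromatic number is 4. C, D, F, G are pairwise adjacent (a clique of size 4), so at least 4 colors are needed.
4 colors suffice: A=3, B=3, C=2, D=3, E=2, F=4, G=1, H=4.
That is already a proper 4-coloring.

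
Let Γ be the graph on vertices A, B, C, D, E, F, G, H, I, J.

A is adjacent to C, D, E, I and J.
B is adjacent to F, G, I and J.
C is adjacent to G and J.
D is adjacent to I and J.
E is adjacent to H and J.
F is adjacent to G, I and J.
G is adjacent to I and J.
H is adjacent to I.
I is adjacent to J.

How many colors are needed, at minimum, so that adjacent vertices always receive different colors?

B, F, G, I, J are pairwise adjacent (a clique of size 5), so at least 5 colors are needed.
5 colors suffice: color 1 → {H, J}; color 2 → {C, E, I}; color 3 → {A, G}; color 4 → {D, F}; color 5 → {B}. Each edge has distinct colors on its endpoints.

5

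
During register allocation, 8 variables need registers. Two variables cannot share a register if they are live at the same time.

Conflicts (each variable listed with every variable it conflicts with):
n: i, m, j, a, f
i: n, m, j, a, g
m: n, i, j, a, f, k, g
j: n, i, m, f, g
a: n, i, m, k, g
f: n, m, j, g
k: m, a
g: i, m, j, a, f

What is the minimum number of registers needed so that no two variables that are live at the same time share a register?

n, i, m, a all conflict with each other, so at least 4 registers are needed.
4 registers suffice: register 1 → {m}; register 2 → {n, k, g}; register 3 → {j, a}; register 4 → {i, f}. Every pair that conflicts lands in different registers.

4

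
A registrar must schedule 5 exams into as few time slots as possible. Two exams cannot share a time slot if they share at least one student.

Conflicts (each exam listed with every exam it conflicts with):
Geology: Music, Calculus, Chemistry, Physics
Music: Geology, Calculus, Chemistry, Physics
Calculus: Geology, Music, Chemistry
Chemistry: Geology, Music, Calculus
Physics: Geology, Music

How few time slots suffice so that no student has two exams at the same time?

4

Geology, Music, Calculus, Chemistry all conflict with each other, so at least 4 time slots are needed.
A valid assignment using 4 time slots: Geology=1, Music=2, Calculus=4, Chemistry=3, Physics=3. No two conflicting exams share a time slot.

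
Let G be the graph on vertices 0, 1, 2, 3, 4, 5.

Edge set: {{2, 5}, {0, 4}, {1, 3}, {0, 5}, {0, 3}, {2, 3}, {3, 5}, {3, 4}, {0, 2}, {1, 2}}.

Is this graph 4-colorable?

The chromatic number is 4. 0, 2, 3, 5 are mutually adjacent (a clique of size 4), so at least 4 colors are needed.
4 colors suffice: 0=blue, 1=blue, 2=green, 3=red, 4=green, 5=yellow.
That is already a proper 4-coloring.

Yes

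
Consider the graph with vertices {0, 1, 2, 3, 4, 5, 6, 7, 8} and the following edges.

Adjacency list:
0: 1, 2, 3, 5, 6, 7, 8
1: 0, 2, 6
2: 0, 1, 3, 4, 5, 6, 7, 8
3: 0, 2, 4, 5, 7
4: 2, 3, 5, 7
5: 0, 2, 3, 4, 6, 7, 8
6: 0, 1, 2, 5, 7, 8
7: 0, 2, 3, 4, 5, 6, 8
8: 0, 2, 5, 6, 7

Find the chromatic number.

6

0, 2, 5, 6, 7, 8 are mutually adjacent (a clique of size 6), so at least 6 colors are needed.
6 colors suffice: 0=blue, 1=green, 2=red, 3=purple, 4=blue, 5=green, 6=purple, 7=yellow, 8=orange. Every edge joins two different colors.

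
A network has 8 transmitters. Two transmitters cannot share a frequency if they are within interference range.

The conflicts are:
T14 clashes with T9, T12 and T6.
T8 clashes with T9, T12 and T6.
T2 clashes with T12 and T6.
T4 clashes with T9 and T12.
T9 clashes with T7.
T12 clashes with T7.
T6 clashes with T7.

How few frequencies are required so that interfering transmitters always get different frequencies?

T14 and T9 conflict, so at least 2 frequencies are needed.
2 frequencies suffice: frequency 1 → {T9, T12, T6}; frequency 2 → {T14, T8, T2, T4, T7}. No two conflicting transmitters share a frequency.

2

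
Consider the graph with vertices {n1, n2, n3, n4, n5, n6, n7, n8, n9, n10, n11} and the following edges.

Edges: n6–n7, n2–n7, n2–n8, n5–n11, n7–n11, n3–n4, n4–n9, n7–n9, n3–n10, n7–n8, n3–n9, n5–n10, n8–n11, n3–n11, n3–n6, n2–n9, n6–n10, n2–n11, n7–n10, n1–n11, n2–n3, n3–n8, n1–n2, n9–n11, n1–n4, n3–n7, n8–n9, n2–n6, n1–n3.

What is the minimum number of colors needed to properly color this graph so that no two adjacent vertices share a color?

6

n2, n3, n7, n8, n9, n11 are mutually adjacent (a clique of size 6), so at least 6 colors are needed.
6 colors suffice: color 1 → {n3, n5}; color 2 → {n1, n7}; color 3 → {n2, n4, n10}; color 4 → {n6, n11}; color 5 → {n9}; color 6 → {n8}. Every edge joins two different colors.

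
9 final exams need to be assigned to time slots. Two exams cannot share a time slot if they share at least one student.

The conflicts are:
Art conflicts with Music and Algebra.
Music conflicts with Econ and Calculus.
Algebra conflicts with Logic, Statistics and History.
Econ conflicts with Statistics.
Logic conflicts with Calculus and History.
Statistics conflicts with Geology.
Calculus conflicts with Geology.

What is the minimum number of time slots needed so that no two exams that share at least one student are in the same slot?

3

Algebra, Logic, History all conflict with each other, so at least 3 time slots are needed.
Using 3 time slots: Art=2, Music=1, Algebra=1, Econ=3, Logic=2, Statistics=2, Calculus=3, History=3, Geology=1. Each listed conflict is separated.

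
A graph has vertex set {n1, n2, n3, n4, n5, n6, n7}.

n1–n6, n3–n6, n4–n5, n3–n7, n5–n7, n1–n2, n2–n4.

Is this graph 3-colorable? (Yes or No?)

Yes

The chromatic number is 3. The cycle n6-n1-n2-n4-n5-n7-n3-n6 has odd length 7, so it cannot be 2-colored; at least 3 colors are needed.
A valid assignment using 3 colors: n1=blue, n2=green, n3=blue, n4=red, n5=blue, n6=red, n7=red.
That is already a proper 3-coloring.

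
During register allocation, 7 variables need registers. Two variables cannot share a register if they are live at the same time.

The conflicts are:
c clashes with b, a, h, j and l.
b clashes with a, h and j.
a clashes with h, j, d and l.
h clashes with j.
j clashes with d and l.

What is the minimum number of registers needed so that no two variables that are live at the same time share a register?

5

c, b, a, h, j pairwise conflict, so at least 5 registers are needed.
5 registers suffice: register 1 → {j}; register 2 → {a}; register 3 → {c, d}; register 4 → {b, l}; register 5 → {h}. No two conflicting variables share a register.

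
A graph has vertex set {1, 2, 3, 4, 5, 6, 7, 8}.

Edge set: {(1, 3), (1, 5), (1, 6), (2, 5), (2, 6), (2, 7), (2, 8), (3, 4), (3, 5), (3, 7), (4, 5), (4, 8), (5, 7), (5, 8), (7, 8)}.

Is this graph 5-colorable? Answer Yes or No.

Yes

The chromatic number is 4. 2, 5, 7, 8 are pairwise adjacent (a clique of size 4), so at least 4 colors are needed.
4 colors suffice: 1=c, 2=b, 3=b, 4=c, 5=a, 6=a, 7=c, 8=d.
Since 5 ≥ 4, a proper 5-coloring certainly exists.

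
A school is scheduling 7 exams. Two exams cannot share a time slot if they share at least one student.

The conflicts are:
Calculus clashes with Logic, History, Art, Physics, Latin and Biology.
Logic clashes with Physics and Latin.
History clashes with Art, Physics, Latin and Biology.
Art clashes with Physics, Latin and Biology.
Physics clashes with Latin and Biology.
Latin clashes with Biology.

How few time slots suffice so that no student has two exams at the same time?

Calculus, History, Art, Physics, Latin, Biology all conflict with each other, so at least 6 time slots are needed.
6 time slots suffice: time slot 1 → {Latin}; time slot 2 → {Calculus}; time slot 3 → {Physics}; time slot 4 → {Logic, Art}; time slot 5 → {History}; time slot 6 → {Biology}. No two conflicting exams share a time slot.

6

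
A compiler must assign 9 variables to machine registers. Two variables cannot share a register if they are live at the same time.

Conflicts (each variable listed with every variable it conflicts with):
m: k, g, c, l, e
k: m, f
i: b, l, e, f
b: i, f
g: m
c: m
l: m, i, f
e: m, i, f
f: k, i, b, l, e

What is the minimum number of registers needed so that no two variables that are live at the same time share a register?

i, b, f all conflict with each other, so at least 3 registers are needed.
3 registers suffice: register 1 → {m, f}; register 2 → {k, i, g, c}; register 3 → {b, l, e}. Each listed conflict is separated.

3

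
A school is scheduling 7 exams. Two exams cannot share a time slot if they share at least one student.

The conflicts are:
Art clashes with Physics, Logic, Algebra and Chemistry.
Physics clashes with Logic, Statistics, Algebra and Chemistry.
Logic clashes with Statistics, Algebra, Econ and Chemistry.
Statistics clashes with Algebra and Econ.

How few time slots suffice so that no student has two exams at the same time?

Art, Physics, Logic, Chemistry pairwise conflict, so at least 4 time slots are needed.
A valid assignment using 4 time slots: Art=3, Physics=2, Logic=1, Statistics=3, Algebra=4, Econ=2, Chemistry=4. Each listed conflict is separated.

4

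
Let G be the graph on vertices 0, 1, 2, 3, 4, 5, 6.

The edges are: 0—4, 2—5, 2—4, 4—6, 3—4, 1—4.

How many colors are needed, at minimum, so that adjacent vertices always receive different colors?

2

4 and 6 are adjacent, so at least 2 colors are needed.
2 colors suffice: color red → {4, 5}; color blue → {0, 1, 2, 3, 6}. No two adjacent vertices share a color.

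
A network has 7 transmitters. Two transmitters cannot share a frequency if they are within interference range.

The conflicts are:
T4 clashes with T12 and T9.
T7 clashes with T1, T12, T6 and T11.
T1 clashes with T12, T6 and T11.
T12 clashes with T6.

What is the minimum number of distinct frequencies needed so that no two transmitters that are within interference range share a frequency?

4

T7, T1, T12, T6 all conflict with each other, so at least 4 frequencies are needed.
Using 4 frequencies: T4=1, T7=1, T1=3, T12=2, T6=4, T9=2, T11=2. Each listed conflict is separated.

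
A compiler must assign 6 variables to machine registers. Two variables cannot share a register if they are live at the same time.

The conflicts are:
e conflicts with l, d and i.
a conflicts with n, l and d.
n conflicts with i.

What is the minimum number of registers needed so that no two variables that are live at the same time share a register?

3

The cycle i-n-a-l-e-i has odd length 5, so it cannot be 2-colored; at least 3 registers are needed.
3 registers suffice: register 1 → {e, a}; register 2 → {n, l, d}; register 3 → {i}. No two conflicting variables share a register.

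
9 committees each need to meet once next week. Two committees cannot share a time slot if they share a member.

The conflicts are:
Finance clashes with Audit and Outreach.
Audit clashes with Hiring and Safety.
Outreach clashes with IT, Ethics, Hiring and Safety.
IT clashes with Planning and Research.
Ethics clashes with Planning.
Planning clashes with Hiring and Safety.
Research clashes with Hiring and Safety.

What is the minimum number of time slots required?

Research and Hiring conflict, so at least 2 time slots are needed.
A valid assignment using 2 time slots: Finance=2, Audit=1, Outreach=1, IT=2, Ethics=2, Planning=1, Research=1, Hiring=2, Safety=2. Every pair that conflicts lands in different time slots.

2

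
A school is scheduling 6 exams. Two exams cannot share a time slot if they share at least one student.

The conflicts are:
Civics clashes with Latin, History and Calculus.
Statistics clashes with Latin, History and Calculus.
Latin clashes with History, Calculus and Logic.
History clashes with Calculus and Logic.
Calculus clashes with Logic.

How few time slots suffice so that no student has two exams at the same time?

Civics, Latin, History, Calculus are mutually in conflict, so at least 4 time slots are needed.
4 time slots suffice: time slot 1 → {History}; time slot 2 → {Latin}; time slot 3 → {Calculus}; time slot 4 → {Civics, Statistics, Logic}. No two conflicting exams share a time slot.

4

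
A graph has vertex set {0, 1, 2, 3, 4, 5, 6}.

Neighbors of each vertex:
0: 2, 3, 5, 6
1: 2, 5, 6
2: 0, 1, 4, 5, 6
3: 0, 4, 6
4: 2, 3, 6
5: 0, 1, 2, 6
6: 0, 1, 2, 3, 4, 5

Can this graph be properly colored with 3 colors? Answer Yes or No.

No

1, 2, 5, 6 are mutually adjacent (a clique of size 4), so at least 4 colors are needed.
So 3 colors are not enough.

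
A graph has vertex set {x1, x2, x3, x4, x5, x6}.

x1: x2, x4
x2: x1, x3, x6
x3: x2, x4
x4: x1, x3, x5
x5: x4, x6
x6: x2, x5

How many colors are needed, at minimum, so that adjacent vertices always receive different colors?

The cycle x6-x2-x1-x4-x5-x6 has odd length 5, so it cannot be 2-colored; at least 3 colors are needed.
3 colors suffice: color 1 → {x2, x4}; color 2 → {x1, x3, x6}; color 3 → {x5}. No two adjacent vertices share a color.

3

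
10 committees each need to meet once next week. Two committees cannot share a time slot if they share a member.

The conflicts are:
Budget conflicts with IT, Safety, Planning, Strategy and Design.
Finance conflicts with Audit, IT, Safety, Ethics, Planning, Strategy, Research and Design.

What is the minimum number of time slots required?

Budget and IT conflict, so at least 2 time slots are needed.
2 time slots suffice: time slot 1 → {Budget, Finance}; time slot 2 → {Audit, IT, Safety, Ethics, Planning, Strategy, Research, Design}. Each listed conflict is separated.

2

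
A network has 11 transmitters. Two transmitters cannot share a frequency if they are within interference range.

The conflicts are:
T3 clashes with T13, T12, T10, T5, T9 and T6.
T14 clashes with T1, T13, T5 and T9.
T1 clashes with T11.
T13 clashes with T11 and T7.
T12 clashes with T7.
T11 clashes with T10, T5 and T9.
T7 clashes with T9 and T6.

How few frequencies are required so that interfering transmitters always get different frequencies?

T11 and T5 conflict, so at least 2 frequencies are needed.
2 frequencies suffice: frequency 1 → {T3, T14, T11, T7}; frequency 2 → {T1, T13, T12, T10, T5, T9, T6}. No two conflicting transmitters share a frequency.

2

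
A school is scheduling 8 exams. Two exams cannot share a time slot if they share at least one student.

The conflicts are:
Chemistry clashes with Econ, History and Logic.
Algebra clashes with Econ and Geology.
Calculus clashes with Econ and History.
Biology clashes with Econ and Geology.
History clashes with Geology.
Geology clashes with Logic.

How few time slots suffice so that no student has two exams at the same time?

3

The cycle Biology-Econ-Chemistry-History-Geology-Biology has odd length 5, so it cannot be 2-colored; at least 3 time slots are needed.
3 time slots suffice: Chemistry=2, Algebra=2, Calculus=2, Biology=2, Econ=1, History=3, Geology=1, Logic=3. Every pair that conflicts lands in different time slots.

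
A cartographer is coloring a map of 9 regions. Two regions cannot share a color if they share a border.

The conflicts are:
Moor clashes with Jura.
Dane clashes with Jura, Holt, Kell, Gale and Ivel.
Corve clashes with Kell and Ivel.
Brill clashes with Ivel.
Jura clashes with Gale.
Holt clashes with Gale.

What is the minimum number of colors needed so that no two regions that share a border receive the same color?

Dane, Jura, Gale pairwise conflict, so at least 3 colors are needed.
A valid assignment using 3 colors: Moor=1, Dane=1, Corve=1, Brill=1, Jura=3, Holt=3, Kell=2, Gale=2, Ivel=2. No two conflicting regions share a color.

3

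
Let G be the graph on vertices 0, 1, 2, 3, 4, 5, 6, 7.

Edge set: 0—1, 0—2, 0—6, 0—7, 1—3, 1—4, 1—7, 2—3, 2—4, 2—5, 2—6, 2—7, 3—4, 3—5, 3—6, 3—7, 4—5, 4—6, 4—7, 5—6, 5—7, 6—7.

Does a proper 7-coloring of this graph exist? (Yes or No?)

Yes

The chromatic number is 6. 2, 3, 4, 5, 6, 7 are pairwise adjacent (a clique of size 6), so at least 6 colors are needed.
6 colors suffice: color a → {7}; color b → {1, 6}; color c → {2}; color d → {0, 3}; color e → {4}; color f → {5}.
Since 7 ≥ 6, a proper 7-coloring certainly exists.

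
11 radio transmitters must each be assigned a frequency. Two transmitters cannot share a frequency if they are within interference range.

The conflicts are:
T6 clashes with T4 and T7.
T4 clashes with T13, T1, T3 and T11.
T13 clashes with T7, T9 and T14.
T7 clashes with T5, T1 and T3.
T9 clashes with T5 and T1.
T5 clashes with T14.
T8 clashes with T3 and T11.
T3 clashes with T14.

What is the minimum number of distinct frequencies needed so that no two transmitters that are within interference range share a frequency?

2

T8 and T3 conflict, so at least 2 frequencies are needed.
2 frequencies suffice: frequency 1 → {T4, T7, T9, T8, T14}; frequency 2 → {T6, T13, T5, T1, T3, T11}. Every pair that conflicts lands in different frequencies.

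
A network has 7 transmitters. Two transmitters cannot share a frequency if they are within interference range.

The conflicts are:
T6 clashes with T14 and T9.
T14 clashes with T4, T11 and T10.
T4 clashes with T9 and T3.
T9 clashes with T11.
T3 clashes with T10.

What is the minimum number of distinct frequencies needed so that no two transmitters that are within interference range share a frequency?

T6 and T9 conflict, so at least 2 frequencies are needed.
A valid assignment using 2 frequencies: T6=2, T14=1, T4=2, T9=1, T3=1, T11=2, T10=2. Each listed conflict is separated.

2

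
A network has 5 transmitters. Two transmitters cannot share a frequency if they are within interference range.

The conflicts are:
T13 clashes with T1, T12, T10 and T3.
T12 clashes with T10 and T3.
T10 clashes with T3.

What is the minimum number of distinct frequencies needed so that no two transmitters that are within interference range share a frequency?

4

T13, T12, T10, T3 are mutually in conflict, so at least 4 frequencies are needed.
4 frequencies suffice: frequency 1 → {T13}; frequency 2 → {T1, T10}; frequency 3 → {T12}; frequency 4 → {T3}. No two conflicting transmitters share a frequency.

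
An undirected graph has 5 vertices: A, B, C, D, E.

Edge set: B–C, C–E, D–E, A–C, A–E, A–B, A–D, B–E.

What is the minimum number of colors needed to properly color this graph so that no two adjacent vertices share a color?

A, B, C, E form a clique, so at least 4 colors are needed.
4 colors suffice: color 1 → {E}; color 2 → {A}; color 3 → {C, D}; color 4 → {B}. Every edge joins two different colors.

4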